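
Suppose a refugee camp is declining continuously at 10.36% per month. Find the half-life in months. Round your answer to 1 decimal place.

half-life = ln(2) / |r| = 0.69315 / 0.1036

half-life ≈ 6.7 months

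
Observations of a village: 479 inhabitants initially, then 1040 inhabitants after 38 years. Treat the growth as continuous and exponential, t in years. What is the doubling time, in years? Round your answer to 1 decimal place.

r = ln(1040/479) / 38 = ln(2.17119) / 38 ≈ 0.020402 per year
doubling time = ln 2 / |r| = 0.69315 / 0.020402

doubling time ≈ 34.0 years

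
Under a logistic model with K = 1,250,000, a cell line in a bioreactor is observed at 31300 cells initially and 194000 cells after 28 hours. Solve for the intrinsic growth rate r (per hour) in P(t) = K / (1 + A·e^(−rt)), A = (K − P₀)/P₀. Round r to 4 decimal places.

r ≈ 0.0703 per hour

A = (1250000 − 31300)/31300 = 38.9361
194000 = 1250000/(1 + 38.9361·e^(−r·28)) → e^(−28r) = (6.4433 − 1)/38.9361 = 0.139801
r = −ln(0.139801)/28 = 1.96754/28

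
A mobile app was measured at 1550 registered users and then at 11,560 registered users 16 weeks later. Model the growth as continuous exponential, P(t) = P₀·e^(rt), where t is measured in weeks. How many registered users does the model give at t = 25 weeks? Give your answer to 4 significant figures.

r = ln(11560/1550) / 16 ≈ 0.125581 per week
P(25) = 1550 · e^(0.125581·25) = 1550 · 23.09289 ≈ 35793.98

≈ 35,790 registered users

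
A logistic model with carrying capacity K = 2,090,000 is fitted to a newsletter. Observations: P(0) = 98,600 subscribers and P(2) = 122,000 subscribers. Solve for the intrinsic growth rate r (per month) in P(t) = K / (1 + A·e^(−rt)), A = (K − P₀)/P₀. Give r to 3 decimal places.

A = (2090000 − 98600)/98600 = 20.19675
122000 = 2090000/(1 + 20.19675·e^(−r·2)) → e^(−2r) = (17.13115 − 1)/20.19675 = 0.7987
r = −ln(0.7987)/2 = 0.22477/2

r ≈ 0.112 per month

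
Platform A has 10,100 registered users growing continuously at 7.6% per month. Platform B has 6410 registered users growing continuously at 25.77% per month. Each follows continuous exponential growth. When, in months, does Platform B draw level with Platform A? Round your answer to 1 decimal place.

10100·e^(0.076t) = 6410·e^(0.2577t)
10100/6410 = e^((0.2577 − 0.076)t) → ln(1.57566) = 0.1817·t
t = 0.45468 / 0.1817

t ≈ 2.5 months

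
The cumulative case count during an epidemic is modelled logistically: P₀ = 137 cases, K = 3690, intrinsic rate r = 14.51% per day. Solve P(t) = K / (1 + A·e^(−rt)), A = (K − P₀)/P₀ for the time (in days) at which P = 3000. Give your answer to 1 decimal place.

t ≈ 32.6 days

A = (3690 − 137)/137 = 25.93431
3000 = 3690/(1 + 25.93431·e^(−0.1451t)) → 1 + 25.93431·e^(−0.1451t) = 1.23
e^(−0.1451t) = 0.008869 → t = ln(112.75785)/0.1451 = 4.72524/0.1451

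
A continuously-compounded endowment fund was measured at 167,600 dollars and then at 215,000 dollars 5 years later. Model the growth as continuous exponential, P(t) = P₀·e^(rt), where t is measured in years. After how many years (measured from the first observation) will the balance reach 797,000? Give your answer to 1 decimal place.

r = ln(215000/167600) / 5 ≈ 0.049812 per year
t = ln(797000/167600) / r = 1.55927 / 0.049812 ≈ 31.303

t ≈ 31.3 years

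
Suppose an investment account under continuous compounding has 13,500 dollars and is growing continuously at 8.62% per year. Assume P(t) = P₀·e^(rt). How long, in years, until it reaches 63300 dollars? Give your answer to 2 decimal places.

t ≈ 17.93 years

63300 = 13500 · e^(0.0862·t)
t = ln(63300/13500) / 0.0862 = ln(4.68889) / 0.0862 = 1.5452 / 0.0862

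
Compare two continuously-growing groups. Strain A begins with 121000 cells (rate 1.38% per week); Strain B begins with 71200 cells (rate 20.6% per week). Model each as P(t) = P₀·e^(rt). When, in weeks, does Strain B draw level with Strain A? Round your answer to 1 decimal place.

t ≈ 2.8 weeks

121000·e^(0.0138t) = 71200·e^(0.206t)
121000/71200 = e^((0.206 − 0.0138)t) → ln(1.69944) = 0.1922·t
t = 0.5303 / 0.1922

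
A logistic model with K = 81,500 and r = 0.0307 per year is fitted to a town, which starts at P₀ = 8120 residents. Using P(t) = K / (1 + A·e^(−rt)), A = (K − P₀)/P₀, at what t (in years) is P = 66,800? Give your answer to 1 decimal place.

A = (81500 − 8120)/8120 = 9.03695
66800 = 81500/(1 + 9.03695·e^(−0.0307t)) → 1 + 9.03695·e^(−0.0307t) = 1.22006
e^(−0.0307t) = 0.024351 → t = ln(41.06585)/0.0307 = 3.71518/0.0307

t ≈ 121.0 years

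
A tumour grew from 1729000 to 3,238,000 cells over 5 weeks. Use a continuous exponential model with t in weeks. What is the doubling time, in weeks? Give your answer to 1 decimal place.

r = ln(3238000/1729000) / 5 = ln(1.87276) / 5 ≈ 0.125483 per week
doubling time = ln 2 / |r| = 0.69315 / 0.125483

doubling time ≈ 5.5 weeks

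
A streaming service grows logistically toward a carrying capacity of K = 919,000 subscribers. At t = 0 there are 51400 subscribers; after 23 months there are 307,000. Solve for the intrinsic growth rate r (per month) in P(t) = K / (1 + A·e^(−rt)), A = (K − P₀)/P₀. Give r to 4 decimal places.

r ≈ 0.0929 per month

A = (919000 − 51400)/51400 = 16.87938
307000 = 919000/(1 + 16.87938·e^(−r·23)) → e^(−23r) = (2.99349 − 1)/16.87938 = 0.118102
r = −ln(0.118102)/23 = 2.13621/23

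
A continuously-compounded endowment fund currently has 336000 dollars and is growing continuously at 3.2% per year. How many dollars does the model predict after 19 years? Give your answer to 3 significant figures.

≈ 617,000 dollars

P(19) = 336000 · e^(0.032·19) = 336000 · e^(0.608)
= 336000 · 1.83675 ≈ 617149.42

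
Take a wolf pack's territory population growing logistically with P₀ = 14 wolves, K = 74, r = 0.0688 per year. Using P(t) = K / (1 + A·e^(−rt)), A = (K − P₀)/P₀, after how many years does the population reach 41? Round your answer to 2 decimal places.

A = (74 − 14)/14 = 4.28571
41 = 74/(1 + 4.28571·e^(−0.0688t)) → 1 + 4.28571·e^(−0.0688t) = 1.80488
e^(−0.0688t) = 0.187805 → t = ln(5.32468)/0.0688 = 1.67235/0.0688

t ≈ 24.31 years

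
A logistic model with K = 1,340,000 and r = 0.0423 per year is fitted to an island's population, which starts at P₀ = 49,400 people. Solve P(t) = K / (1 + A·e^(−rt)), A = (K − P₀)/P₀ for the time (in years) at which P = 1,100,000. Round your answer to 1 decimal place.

A = (1340000 − 49400)/49400 = 26.12551
1100000 = 1340000/(1 + 26.12551·e^(−0.0423t)) → 1 + 26.12551·e^(−0.0423t) = 1.21818
e^(−0.0423t) = 0.008351 → t = ln(119.7419)/0.0423 = 4.78534/0.0423

t ≈ 113.1 years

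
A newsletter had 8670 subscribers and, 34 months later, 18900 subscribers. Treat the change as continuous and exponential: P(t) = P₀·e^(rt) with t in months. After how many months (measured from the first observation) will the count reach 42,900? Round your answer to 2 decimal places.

r = ln(18900/8670) / 34 ≈ 0.02292 per month
t = ln(42900/8670) / r = 1.599 / 0.02292 ≈ 69.763

t ≈ 69.76 months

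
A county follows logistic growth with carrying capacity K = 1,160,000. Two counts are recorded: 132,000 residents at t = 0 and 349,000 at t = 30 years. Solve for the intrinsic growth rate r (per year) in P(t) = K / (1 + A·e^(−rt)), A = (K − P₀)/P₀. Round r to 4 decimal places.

A = (1160000 − 132000)/132000 = 7.78788
349000 = 1160000/(1 + 7.78788·e^(−r·30)) → e^(−30r) = (3.32378 − 1)/7.78788 = 0.298384
r = −ln(0.298384)/30 = 1.20937/30

r ≈ 0.0403 per year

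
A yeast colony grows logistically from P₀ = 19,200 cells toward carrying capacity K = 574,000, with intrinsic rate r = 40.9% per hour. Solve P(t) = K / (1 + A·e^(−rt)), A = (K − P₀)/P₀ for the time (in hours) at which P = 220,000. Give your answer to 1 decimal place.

t ≈ 7.1 hours

A = (574000 − 19200)/19200 = 28.89583
220000 = 574000/(1 + 28.89583·e^(−0.409t)) → 1 + 28.89583·e^(−0.409t) = 2.60909
e^(−0.409t) = 0.055686 → t = ln(17.95786)/0.409 = 2.88803/0.409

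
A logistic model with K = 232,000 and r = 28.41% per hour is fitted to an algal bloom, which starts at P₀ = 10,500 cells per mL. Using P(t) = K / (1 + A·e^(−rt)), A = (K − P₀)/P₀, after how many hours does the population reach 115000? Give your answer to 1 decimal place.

A = (232000 − 10500)/10500 = 21.09524
115000 = 232000/(1 + 21.09524·e^(−0.2841t)) → 1 + 21.09524·e^(−0.2841t) = 2.01739
e^(−0.2841t) = 0.048228 → t = ln(20.73464)/0.2841 = 3.03181/0.2841

t ≈ 10.7 hours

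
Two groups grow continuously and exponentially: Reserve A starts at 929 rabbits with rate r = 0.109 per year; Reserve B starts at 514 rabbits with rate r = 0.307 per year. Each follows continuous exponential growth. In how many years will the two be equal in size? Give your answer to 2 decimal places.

929·e^(0.109t) = 514·e^(0.307t)
929/514 = e^((0.307 − 0.109)t) → ln(1.80739) = 0.198·t
t = 0.59189 / 0.198

t ≈ 2.99 years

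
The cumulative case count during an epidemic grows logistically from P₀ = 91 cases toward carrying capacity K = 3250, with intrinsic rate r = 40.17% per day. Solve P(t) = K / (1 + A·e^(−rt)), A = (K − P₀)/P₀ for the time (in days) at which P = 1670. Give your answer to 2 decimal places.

A = (3250 − 91)/91 = 34.71429
1670 = 3250/(1 + 34.71429·e^(−0.4017t)) → 1 + 34.71429·e^(−0.4017t) = 1.94611
e^(−0.4017t) = 0.027254 → t = ln(36.69168)/0.4017 = 3.60255/0.4017

t ≈ 8.97 days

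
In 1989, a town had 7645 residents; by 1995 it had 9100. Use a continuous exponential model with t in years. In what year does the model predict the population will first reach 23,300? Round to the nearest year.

year 2027

r = ln(9100/7645) / 6 = 0.17422/6 ≈ 0.029037 per year
t = ln(23300/7645) / r = 1.1144/0.029037 ≈ 38.38 years after 1989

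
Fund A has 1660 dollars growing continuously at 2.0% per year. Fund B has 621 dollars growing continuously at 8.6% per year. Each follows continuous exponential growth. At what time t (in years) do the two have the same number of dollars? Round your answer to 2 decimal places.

t ≈ 14.90 years

1660·e^(0.02t) = 621·e^(0.086t)
1660/621 = e^((0.086 − 0.02)t) → ln(2.67311) = 0.066·t
t = 0.98324 / 0.066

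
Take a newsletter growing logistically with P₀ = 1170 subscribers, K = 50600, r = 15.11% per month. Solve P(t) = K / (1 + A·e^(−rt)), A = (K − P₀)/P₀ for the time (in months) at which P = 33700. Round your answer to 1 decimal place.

t ≈ 29.3 months

A = (50600 − 1170)/1170 = 42.24786
33700 = 50600/(1 + 42.24786·e^(−0.1511t)) → 1 + 42.24786·e^(−0.1511t) = 1.50148
e^(−0.1511t) = 0.01187 → t = ln(84.24574)/0.1511 = 4.43374/0.1511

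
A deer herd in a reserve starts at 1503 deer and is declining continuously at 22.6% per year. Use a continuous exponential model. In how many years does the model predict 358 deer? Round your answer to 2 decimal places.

358 = 1503 · e^(-0.226·t)
t = ln(358/1503) / -0.226 = ln(0.23819) / -0.226 = -1.43469 / -0.226

t ≈ 6.35 years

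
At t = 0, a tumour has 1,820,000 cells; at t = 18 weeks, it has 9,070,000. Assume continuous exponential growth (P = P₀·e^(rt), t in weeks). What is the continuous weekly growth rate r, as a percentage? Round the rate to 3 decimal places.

r ≈ 8.923% per week

9070000 = 1820000 · e^(r·18)
e^(18r) = 9070000/1820000 = 4.98352
r = ln(4.98352) / 18 = 1.60614 / 18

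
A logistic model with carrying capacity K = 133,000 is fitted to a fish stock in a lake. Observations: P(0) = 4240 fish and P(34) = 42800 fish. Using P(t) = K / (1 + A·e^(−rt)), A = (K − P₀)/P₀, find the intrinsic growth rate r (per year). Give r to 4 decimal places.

A = (133000 − 4240)/4240 = 30.36792
42800 = 133000/(1 + 30.36792·e^(−r·34)) → e^(−34r) = (3.10748 − 1)/30.36792 = 0.069398
r = −ln(0.069398)/34 = 2.6679/34

r ≈ 0.0785 per year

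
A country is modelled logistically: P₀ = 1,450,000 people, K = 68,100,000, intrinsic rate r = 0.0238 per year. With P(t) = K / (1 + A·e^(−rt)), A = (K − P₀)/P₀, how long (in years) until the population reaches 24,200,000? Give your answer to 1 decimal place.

t ≈ 135.8 years

A = (68100000 − 1450000)/1450000 = 45.96552
24200000 = 68100000/(1 + 45.96552·e^(−0.0238t)) → 1 + 45.96552·e^(−0.0238t) = 2.81405
e^(−0.0238t) = 0.039465 → t = ln(25.33862)/0.0238 = 3.23233/0.0238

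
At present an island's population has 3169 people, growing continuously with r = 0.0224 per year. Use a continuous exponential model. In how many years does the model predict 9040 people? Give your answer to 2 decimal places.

9040 = 3169 · e^(0.0224·t)
t = ln(9040/3169) / 0.0224 = ln(2.85263) / 0.0224 = 1.04824 / 0.0224

t ≈ 46.80 years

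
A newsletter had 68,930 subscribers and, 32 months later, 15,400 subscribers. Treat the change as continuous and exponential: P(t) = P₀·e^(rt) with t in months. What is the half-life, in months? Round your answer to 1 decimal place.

r = ln(15400/68930) / 32 = ln(0.22342) / 32 ≈ -0.046835 per month
half-life = ln 2 / |r| = 0.69315 / 0.046835

half-life ≈ 14.8 months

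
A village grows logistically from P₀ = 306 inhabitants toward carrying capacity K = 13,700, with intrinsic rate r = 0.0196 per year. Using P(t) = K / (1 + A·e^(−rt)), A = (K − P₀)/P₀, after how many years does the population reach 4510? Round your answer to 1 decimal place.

A = (13700 − 306)/306 = 43.77124
4510 = 13700/(1 + 43.77124·e^(−0.0196t)) → 1 + 43.77124·e^(−0.0196t) = 3.03769
e^(−0.0196t) = 0.046553 → t = ln(21.48077)/0.0196 = 3.06716/0.0196

t ≈ 156.5 years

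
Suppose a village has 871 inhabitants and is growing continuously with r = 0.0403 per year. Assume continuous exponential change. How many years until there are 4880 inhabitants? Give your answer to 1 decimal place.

4880 = 871 · e^(0.0403·t)
t = ln(4880/871) / 0.0403 = ln(5.60276) / 0.0403 = 1.72326 / 0.0403

t ≈ 42.8 years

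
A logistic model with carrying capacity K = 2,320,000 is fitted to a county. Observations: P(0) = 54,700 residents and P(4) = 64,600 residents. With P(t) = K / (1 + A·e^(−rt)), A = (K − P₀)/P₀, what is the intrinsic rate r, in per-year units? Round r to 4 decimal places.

A = (2320000 − 54700)/54700 = 41.41316
64600 = 2320000/(1 + 41.41316·e^(−r·4)) → e^(−4r) = (35.91331 − 1)/41.41316 = 0.843049
r = −ln(0.843049)/4 = 0.17073/4

r ≈ 0.0427 per year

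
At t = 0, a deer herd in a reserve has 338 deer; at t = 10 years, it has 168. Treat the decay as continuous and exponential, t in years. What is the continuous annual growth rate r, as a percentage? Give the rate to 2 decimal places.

168 = 338 · e^(r·10)
e^(10r) = 168/338 = 0.49704
r = ln(0.49704) / 10 = -0.69908 / 10

r ≈ -6.99% per year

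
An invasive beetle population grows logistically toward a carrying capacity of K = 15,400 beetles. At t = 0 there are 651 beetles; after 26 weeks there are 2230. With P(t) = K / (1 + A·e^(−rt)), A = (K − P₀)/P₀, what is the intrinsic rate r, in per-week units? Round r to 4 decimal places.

r ≈ 0.0517 per week

A = (15400 − 651)/651 = 22.65591
2230 = 15400/(1 + 22.65591·e^(−r·26)) → e^(−26r) = (6.90583 − 1)/22.65591 = 0.260675
r = −ln(0.260675)/26 = 1.34448/26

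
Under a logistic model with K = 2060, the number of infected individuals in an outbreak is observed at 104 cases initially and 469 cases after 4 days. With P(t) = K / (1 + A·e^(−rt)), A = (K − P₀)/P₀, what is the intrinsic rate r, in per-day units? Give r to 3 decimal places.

r ≈ 0.428 per day

A = (2060 − 104)/104 = 18.80769
469 = 2060/(1 + 18.80769·e^(−r·4)) → e^(−4r) = (4.39232 − 1)/18.80769 = 0.180369
r = −ln(0.180369)/4 = 1.71275/4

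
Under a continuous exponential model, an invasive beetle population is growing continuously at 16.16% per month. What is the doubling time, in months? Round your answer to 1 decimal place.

doubling time ≈ 4.3 months

doubling time = ln(2) / |r| = 0.69315 / 0.1616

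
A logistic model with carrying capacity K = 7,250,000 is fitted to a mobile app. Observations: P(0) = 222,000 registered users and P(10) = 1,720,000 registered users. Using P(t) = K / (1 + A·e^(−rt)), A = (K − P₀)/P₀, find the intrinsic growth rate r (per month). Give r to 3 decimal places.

r ≈ 0.229 per month

A = (7250000 − 222000)/222000 = 31.65766
1720000 = 7250000/(1 + 31.65766·e^(−r·10)) → e^(−10r) = (4.21512 − 1)/31.65766 = 0.101559
r = −ln(0.101559)/10 = 2.28712/10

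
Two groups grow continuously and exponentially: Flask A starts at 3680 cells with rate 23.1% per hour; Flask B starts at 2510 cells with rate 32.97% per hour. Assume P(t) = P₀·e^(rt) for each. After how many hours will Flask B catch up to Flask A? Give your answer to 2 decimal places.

3680·e^(0.231t) = 2510·e^(0.3297t)
3680/2510 = e^((0.3297 − 0.231)t) → ln(1.46614) = 0.0987·t
t = 0.38263 / 0.0987

t ≈ 3.88 hours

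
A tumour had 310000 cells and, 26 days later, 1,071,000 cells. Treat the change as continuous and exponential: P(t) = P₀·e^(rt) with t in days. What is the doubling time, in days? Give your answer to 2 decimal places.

doubling time ≈ 14.54 days

r = ln(1071000/310000) / 26 = ln(3.45484) / 26 ≈ 0.047684 per day
doubling time = ln 2 / |r| = 0.69315 / 0.047684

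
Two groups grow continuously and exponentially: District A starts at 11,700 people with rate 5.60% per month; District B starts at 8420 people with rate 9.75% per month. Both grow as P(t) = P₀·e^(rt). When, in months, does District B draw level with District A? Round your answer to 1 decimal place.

t ≈ 7.9 months

11700·e^(0.056t) = 8420·e^(0.0975t)
11700/8420 = e^((0.0975 − 0.056)t) → ln(1.38955) = 0.0415·t
t = 0.32898 / 0.0415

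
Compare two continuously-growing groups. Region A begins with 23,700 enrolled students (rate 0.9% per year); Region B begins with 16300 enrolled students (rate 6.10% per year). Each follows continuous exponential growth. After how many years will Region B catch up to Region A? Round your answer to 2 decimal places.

23700·e^(0.009t) = 16300·e^(0.061t)
23700/16300 = e^((0.061 − 0.009)t) → ln(1.45399) = 0.052·t
t = 0.37431 / 0.052

t ≈ 7.20 years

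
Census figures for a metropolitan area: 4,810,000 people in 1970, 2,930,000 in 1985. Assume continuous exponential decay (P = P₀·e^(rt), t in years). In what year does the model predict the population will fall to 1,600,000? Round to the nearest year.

r = ln(2930000/4810000) / 15 = -0.49569/15 ≈ -0.033046 per year
t = ln(1600000/4810000) / r = -1.10069/-0.033046 ≈ 33.31 years after 1970

year 2003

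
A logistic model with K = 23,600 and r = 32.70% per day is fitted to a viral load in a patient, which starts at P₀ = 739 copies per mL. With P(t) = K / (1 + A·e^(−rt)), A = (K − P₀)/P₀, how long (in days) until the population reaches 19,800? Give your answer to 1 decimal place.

A = (23600 − 739)/739 = 30.93505
19800 = 23600/(1 + 30.93505·e^(−0.327t)) → 1 + 30.93505·e^(−0.327t) = 1.19192
e^(−0.327t) = 0.006204 → t = ln(161.18788)/0.327 = 5.08257/0.327

t ≈ 15.5 days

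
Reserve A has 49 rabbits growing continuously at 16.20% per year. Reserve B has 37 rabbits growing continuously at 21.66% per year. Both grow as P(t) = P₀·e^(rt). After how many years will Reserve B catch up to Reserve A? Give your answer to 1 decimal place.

49·e^(0.162t) = 37·e^(0.2166t)
49/37 = e^((0.2166 − 0.162)t) → ln(1.32432) = 0.0546·t
t = 0.2809 / 0.0546

t ≈ 5.1 years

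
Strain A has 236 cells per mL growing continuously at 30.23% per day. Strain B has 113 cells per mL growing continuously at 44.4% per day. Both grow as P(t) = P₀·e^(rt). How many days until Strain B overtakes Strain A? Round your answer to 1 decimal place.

236·e^(0.3023t) = 113·e^(0.444t)
236/113 = e^((0.444 − 0.3023)t) → ln(2.0885) = 0.1417·t
t = 0.73644 / 0.1417

t ≈ 5.2 days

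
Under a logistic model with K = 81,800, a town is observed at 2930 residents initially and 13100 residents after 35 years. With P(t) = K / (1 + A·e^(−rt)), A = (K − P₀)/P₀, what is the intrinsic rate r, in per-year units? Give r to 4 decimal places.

A = (81800 − 2930)/2930 = 26.91809
13100 = 81800/(1 + 26.91809·e^(−r·35)) → e^(−35r) = (6.24427 − 1)/26.91809 = 0.194823
r = −ln(0.194823)/35 = 1.63566/35

r ≈ 0.0467 per year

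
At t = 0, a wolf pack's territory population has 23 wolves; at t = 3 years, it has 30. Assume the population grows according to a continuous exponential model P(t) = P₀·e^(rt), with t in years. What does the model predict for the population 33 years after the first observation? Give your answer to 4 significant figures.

≈ 427.6 wolves

r = ln(30/23) / 3 ≈ 0.088568 per year
P(33) = 23 · e^(0.088568·33) = 23 · 18.59206 ≈ 427.62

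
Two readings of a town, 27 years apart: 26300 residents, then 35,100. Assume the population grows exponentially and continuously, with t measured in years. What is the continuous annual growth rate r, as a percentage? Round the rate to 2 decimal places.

r ≈ 1.07% per year

35100 = 26300 · e^(r·27)
e^(27r) = 35100/26300 = 1.3346
r = ln(1.3346) / 27 = 0.28863 / 27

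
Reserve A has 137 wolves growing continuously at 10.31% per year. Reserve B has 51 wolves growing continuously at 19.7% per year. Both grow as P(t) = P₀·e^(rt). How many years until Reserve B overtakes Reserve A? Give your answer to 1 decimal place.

t ≈ 10.5 years

137·e^(0.1031t) = 51·e^(0.197t)
137/51 = e^((0.197 − 0.1031)t) → ln(2.68627) = 0.0939·t
t = 0.98816 / 0.0939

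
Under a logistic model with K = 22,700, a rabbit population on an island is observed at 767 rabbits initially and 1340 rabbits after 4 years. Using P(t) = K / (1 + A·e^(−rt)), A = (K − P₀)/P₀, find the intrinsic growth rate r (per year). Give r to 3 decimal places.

r ≈ 0.146 per year

A = (22700 − 767)/767 = 28.59583
1340 = 22700/(1 + 28.59583·e^(−r·4)) → e^(−4r) = (16.9403 − 1)/28.59583 = 0.557434
r = −ln(0.557434)/4 = 0.58441/4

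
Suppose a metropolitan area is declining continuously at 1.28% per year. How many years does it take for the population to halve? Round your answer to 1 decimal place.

half-life = ln(2) / |r| = 0.69315 / 0.0128

half-life ≈ 54.2 years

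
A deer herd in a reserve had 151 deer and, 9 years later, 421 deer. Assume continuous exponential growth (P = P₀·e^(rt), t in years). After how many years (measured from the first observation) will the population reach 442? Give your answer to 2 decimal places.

r = ln(421/151) / 9 ≈ 0.113928 per year
t = ln(442/151) / r = 1.07403 / 0.113928 ≈ 9.427

t ≈ 9.43 years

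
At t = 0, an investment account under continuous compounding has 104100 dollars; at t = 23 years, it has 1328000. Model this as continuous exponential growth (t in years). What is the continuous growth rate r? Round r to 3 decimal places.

1328000 = 104100 · e^(r·23)
e^(23r) = 1328000/104100 = 12.75696
r = ln(12.75696) / 23 = 2.54608 / 23

r ≈ 0.111 per year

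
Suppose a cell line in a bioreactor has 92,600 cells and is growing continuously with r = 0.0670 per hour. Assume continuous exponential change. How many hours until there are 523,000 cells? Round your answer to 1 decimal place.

t ≈ 25.8 hours

523000 = 92600 · e^(0.067·t)
t = ln(523000/92600) / 0.067 = ln(5.64795) / 0.067 = 1.73129 / 0.067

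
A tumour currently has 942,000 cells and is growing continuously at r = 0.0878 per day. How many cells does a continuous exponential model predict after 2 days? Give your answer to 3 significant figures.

≈ 1,120,000 cells

P(2) = 942000 · e^(0.0878·2) = 942000 · e^(0.1756)
= 942000 · 1.19196 ≈ 1122827.43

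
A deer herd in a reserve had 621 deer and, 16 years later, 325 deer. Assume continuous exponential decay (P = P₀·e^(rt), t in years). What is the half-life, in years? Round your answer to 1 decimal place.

r = ln(325/621) / 16 = ln(0.52335) / 16 ≈ -0.040469 per year
half-life = ln 2 / |r| = 0.69315 / 0.040469

half-life ≈ 17.1 years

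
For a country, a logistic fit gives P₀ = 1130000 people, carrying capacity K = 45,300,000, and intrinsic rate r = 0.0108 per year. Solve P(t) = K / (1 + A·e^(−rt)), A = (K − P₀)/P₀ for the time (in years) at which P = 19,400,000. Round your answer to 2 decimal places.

t ≈ 312.67 years

A = (45300000 − 1130000)/1130000 = 39.0885
19400000 = 45300000/(1 + 39.0885·e^(−0.0108t)) → 1 + 39.0885·e^(−0.0108t) = 2.33505
e^(−0.0108t) = 0.034155 → t = ln(29.27864)/0.0108 = 3.37686/0.0108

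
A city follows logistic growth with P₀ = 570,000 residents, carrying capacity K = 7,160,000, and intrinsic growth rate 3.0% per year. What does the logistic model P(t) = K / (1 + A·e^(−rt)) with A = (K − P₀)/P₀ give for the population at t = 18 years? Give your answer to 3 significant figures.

≈ 925,000 residents

A = (7160000 − 570000)/570000 = 11.5614
P(18) = 7160000 / (1 + 11.5614·e^(−0.03·18)) = 7160000 / (1 + 11.5614·0.582748)
= 7160000 / 7.73739 ≈ 925376.92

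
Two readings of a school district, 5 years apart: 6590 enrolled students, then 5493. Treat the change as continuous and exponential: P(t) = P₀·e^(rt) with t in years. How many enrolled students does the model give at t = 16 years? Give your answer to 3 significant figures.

≈ 3,680 enrolled students

r = ln(5493/6590) / 5 ≈ -0.036416 per year
P(16) = 6590 · e^(-0.036416·16) = 6590 · 0.55842 ≈ 3679.96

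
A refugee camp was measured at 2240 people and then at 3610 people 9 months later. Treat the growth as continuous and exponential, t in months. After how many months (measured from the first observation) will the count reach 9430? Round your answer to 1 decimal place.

r = ln(3610/2240) / 9 ≈ 0.053026 per month
t = ln(9430/2240) / r = 1.43742 / 0.053026 ≈ 27.108

t ≈ 27.1 months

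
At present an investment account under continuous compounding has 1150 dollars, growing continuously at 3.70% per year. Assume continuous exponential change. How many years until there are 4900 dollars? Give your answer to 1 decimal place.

t ≈ 39.2 years

4900 = 1150 · e^(0.037·t)
t = ln(4900/1150) / 0.037 = ln(4.26087) / 0.037 = 1.44947 / 0.037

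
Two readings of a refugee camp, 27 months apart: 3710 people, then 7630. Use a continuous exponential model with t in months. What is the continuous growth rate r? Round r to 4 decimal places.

r ≈ 0.0267 per month

7630 = 3710 · e^(r·27)
e^(27r) = 7630/3710 = 2.0566
r = ln(2.0566) / 27 = 0.72106 / 27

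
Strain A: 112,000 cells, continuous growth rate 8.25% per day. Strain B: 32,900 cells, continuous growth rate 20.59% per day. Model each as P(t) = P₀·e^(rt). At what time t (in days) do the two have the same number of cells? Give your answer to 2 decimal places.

112000·e^(0.0825t) = 32900·e^(0.2059t)
112000/32900 = e^((0.2059 − 0.0825)t) → ln(3.40426) = 0.1234·t
t = 1.22503 / 0.1234

t ≈ 9.93 days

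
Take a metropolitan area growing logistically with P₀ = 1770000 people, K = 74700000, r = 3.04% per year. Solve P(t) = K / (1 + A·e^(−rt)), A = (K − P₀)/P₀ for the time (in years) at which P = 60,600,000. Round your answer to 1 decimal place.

t ≈ 170.3 years

A = (74700000 − 1770000)/1770000 = 41.20339
60600000 = 74700000/(1 + 41.20339·e^(−0.0304t)) → 1 + 41.20339·e^(−0.0304t) = 1.23267
e^(−0.0304t) = 0.005647 → t = ln(177.08691)/0.0304 = 5.17664/0.0304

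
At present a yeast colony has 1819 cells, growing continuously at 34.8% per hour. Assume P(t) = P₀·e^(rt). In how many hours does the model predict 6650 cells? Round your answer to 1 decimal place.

t ≈ 3.7 hours

6650 = 1819 · e^(0.348·t)
t = ln(6650/1819) / 0.348 = ln(3.65585) / 0.348 = 1.29633 / 0.348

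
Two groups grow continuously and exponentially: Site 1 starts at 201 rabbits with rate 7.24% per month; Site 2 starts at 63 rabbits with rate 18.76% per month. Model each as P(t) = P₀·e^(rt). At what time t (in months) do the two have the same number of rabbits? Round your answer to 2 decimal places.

201·e^(0.0724t) = 63·e^(0.1876t)
201/63 = e^((0.1876 − 0.0724)t) → ln(3.19048) = 0.1152·t
t = 1.16017 / 0.1152

t ≈ 10.07 months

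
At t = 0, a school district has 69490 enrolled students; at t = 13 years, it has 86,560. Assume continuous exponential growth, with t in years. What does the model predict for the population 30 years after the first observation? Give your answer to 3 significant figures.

r = ln(86560/69490) / 13 ≈ 0.016897 per year
P(30) = 69490 · e^(0.016897·30) = 69490 · 1.66013 ≈ 115362.45

≈ 115,000 enrolled students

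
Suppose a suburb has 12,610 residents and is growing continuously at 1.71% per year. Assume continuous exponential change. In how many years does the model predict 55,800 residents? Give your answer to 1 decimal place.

t ≈ 87.0 years

55800 = 12610 · e^(0.0171·t)
t = ln(55800/12610) / 0.0171 = ln(4.42506) / 0.0171 = 1.48728 / 0.0171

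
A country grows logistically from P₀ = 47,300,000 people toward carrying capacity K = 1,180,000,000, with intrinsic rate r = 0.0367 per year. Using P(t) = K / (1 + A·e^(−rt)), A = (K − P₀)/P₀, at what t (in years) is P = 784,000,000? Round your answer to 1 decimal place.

t ≈ 105.1 years

A = (1180000000 − 47300000)/47300000 = 23.94715
784000000 = 1180000000/(1 + 23.94715·e^(−0.0367t)) → 1 + 23.94715·e^(−0.0367t) = 1.5051
e^(−0.0367t) = 0.021092 → t = ln(47.41051)/0.0367 = 3.85884/0.0367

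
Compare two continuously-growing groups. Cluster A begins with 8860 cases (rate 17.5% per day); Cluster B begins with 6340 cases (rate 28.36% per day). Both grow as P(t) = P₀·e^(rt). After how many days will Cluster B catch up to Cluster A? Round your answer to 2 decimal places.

t ≈ 3.08 days

8860·e^(0.175t) = 6340·e^(0.2836t)
8860/6340 = e^((0.2836 − 0.175)t) → ln(1.39748) = 0.1086·t
t = 0.33467 / 0.1086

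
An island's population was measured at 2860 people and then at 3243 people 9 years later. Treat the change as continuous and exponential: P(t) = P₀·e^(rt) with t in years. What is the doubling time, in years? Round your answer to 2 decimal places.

doubling time ≈ 49.64 years

r = ln(3243/2860) / 9 = ln(1.13392) / 9 ≈ 0.013964 per year
doubling time = ln 2 / |r| = 0.69315 / 0.013964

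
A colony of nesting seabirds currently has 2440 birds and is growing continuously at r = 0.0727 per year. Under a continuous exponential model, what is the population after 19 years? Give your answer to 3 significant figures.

≈ 9,710 birds

P(19) = 2440 · e^(0.0727·19) = 2440 · e^(1.3813)
= 2440 · 3.98007 ≈ 9711.38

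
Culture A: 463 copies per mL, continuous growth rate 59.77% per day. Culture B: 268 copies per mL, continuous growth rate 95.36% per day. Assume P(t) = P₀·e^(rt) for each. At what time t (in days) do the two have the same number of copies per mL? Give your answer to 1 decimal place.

t ≈ 1.5 days

463·e^(0.5977t) = 268·e^(0.9536t)
463/268 = e^((0.9536 − 0.5977)t) → ln(1.72761) = 0.3559·t
t = 0.54674 / 0.3559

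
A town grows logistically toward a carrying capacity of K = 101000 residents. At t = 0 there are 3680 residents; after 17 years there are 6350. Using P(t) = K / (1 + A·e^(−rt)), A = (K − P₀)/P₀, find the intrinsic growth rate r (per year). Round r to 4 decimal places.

A = (101000 − 3680)/3680 = 26.44565
6350 = 101000/(1 + 26.44565·e^(−r·17)) → e^(−17r) = (15.90551 − 1)/26.44565 = 0.563628
r = −ln(0.563628)/17 = 0.57336/17

r ≈ 0.0337 per year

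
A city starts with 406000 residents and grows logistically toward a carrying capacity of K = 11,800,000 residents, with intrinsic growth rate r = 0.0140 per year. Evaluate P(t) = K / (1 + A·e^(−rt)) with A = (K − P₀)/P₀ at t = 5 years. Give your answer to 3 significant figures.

A = (11800000 − 406000)/406000 = 28.06404
P(5) = 11800000 / (1 + 28.06404·e^(−0.014·5)) = 11800000 / (1 + 28.06404·0.932394)
= 11800000 / 27.16674 ≈ 434354.71

≈ 434,000 residents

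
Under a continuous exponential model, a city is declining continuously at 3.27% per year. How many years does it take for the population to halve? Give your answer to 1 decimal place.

half-life = ln(2) / |r| = 0.69315 / 0.0327

half-life ≈ 21.2 years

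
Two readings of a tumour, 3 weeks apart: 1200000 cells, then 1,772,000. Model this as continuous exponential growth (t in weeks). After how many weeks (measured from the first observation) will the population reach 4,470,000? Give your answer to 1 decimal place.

r = ln(1772000/1200000) / 3 ≈ 0.129929 per week
t = ln(4470000/1200000) / r = 1.31507 / 0.129929 ≈ 10.121

t ≈ 10.1 weeks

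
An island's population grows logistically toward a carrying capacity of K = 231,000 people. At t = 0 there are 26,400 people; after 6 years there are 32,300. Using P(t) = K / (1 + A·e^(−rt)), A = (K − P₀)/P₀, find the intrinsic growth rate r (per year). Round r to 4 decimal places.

r ≈ 0.0385 per year

A = (231000 − 26400)/26400 = 7.75
32300 = 231000/(1 + 7.75·e^(−r·6)) → e^(−6r) = (7.1517 − 1)/7.75 = 0.793768
r = −ln(0.793768)/6 = 0.23096/6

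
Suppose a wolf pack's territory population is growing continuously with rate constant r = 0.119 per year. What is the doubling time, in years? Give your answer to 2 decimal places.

doubling time ≈ 5.82 years

doubling time = ln(2) / |r| = 0.69315 / 0.119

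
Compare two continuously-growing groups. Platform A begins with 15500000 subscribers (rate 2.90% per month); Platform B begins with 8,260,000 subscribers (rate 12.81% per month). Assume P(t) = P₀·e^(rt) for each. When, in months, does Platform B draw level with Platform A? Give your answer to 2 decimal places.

t ≈ 6.35 months

15500000·e^(0.029t) = 8260000·e^(0.1281t)
15500000/8260000 = e^((0.1281 − 0.029)t) → ln(1.87651) = 0.0991·t
t = 0.62942 / 0.0991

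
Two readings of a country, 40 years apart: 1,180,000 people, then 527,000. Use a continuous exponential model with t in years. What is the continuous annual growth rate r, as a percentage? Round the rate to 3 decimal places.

527000 = 1180000 · e^(r·40)
e^(40r) = 527000/1180000 = 0.44661
r = ln(0.44661) / 40 = -0.80607 / 40

r ≈ -2.015% per year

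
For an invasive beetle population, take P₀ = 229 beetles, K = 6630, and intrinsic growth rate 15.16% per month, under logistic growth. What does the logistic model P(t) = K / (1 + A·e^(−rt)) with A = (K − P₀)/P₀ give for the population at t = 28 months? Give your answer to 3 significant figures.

A = (6630 − 229)/229 = 27.95197
P(28) = 6630 / (1 + 27.95197·e^(−0.1516·28)) = 6630 / (1 + 27.95197·0.014339)
= 6630 / 1.40079 ≈ 4733.04

≈ 4,730 beetles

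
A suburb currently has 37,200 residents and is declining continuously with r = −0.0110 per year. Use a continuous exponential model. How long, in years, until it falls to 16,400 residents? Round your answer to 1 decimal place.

t ≈ 74.5 years

16400 = 37200 · e^(-0.011·t)
t = ln(16400/37200) / -0.011 = ln(0.44086) / -0.011 = -0.81903 / -0.011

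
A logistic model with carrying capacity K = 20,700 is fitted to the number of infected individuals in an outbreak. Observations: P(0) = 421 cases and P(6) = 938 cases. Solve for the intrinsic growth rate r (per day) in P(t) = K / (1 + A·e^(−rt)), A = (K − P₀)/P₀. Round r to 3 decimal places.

A = (20700 − 421)/421 = 48.16865
938 = 20700/(1 + 48.16865·e^(−r·6)) → e^(−6r) = (22.06823 − 1)/48.16865 = 0.437385
r = −ln(0.437385)/6 = 0.82694/6

r ≈ 0.138 per day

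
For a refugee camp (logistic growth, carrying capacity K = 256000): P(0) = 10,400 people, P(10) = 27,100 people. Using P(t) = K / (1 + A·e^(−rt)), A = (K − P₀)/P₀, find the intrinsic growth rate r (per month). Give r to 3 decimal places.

A = (256000 − 10400)/10400 = 23.61538
27100 = 256000/(1 + 23.61538·e^(−r·10)) → e^(−10r) = (9.44649 − 1)/23.61538 = 0.357669
r = −ln(0.357669)/10 = 1.02815/10

r ≈ 0.103 per month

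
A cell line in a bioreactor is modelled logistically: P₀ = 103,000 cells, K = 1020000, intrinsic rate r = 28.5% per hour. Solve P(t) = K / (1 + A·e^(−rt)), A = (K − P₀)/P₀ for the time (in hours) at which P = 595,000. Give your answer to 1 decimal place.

t ≈ 8.9 hours

A = (1020000 − 103000)/103000 = 8.90291
595000 = 1020000/(1 + 8.90291·e^(−0.285t)) → 1 + 8.90291·e^(−0.285t) = 1.71429
e^(−0.285t) = 0.080231 → t = ln(12.46408)/0.285 = 2.52285/0.285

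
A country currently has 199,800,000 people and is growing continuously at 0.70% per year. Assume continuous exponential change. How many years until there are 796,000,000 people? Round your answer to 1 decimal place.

t ≈ 197.5 years

796000000 = 199800000 · e^(0.007·t)
t = ln(796000000/199800000) / 0.007 = ln(3.98398) / 0.007 = 1.38228 / 0.007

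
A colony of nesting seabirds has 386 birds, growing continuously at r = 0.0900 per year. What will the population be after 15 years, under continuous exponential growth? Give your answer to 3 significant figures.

≈ 1,490 birds

P(15) = 386 · e^(0.09·15) = 386 · e^(1.35)
= 386 · 3.85743 ≈ 1488.97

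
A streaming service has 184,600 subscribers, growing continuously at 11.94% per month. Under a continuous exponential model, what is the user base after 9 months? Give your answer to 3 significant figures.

≈ 541,000 subscribers

P(9) = 184600 · e^(0.1194·9) = 184600 · e^(1.0746)
= 184600 · 2.92882 ≈ 540660.38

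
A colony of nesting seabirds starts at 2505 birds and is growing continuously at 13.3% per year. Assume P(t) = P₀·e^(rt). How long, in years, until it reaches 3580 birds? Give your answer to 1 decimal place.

t ≈ 2.7 years

3580 = 2505 · e^(0.133·t)
t = ln(3580/2505) / 0.133 = ln(1.42914) / 0.133 = 0.35707 / 0.133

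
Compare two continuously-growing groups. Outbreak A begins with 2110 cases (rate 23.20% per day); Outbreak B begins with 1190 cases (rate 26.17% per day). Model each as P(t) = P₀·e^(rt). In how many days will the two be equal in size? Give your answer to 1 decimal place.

2110·e^(0.232t) = 1190·e^(0.2617t)
2110/1190 = e^((0.2617 − 0.232)t) → ln(1.77311) = 0.0297·t
t = 0.57273 / 0.0297

t ≈ 19.3 days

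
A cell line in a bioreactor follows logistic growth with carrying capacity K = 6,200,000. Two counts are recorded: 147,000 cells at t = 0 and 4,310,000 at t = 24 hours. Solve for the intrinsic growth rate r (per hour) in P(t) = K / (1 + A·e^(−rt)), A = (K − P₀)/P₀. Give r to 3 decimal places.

A = (6200000 − 147000)/147000 = 41.17687
4310000 = 6200000/(1 + 41.17687·e^(−r·24)) → e^(−24r) = (1.43852 − 1)/41.17687 = 0.01065
r = −ln(0.01065)/24 = 4.54224/24

r ≈ 0.189 per hour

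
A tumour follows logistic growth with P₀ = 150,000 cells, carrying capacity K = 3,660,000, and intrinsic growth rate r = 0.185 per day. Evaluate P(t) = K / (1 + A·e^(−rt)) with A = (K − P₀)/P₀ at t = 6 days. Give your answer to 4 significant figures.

A = (3660000 − 150000)/150000 = 23.4
P(6) = 3660000 / (1 + 23.4·e^(−0.185·6)) = 3660000 / (1 + 23.4·0.329559)
= 3660000 / 8.71168 ≈ 420125.64

≈ 420,100 cells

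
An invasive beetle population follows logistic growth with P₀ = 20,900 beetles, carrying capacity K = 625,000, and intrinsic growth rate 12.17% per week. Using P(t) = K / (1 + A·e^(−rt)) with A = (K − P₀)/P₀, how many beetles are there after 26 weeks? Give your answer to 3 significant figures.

A = (625000 − 20900)/20900 = 28.90431
P(26) = 625000 / (1 + 28.90431·e^(−0.1217·26)) = 625000 / (1 + 28.90431·0.042248)
= 625000 / 2.22115 ≈ 281386.15

≈ 281,000 beetles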